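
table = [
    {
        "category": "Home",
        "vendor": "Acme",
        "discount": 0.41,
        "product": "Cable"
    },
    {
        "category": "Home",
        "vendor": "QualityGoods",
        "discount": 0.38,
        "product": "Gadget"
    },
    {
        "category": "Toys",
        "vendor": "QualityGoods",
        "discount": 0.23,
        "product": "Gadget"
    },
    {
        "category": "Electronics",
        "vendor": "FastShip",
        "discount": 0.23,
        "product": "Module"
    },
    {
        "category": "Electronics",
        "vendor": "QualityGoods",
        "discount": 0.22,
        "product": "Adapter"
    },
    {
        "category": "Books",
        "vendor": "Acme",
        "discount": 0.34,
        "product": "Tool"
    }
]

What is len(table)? 6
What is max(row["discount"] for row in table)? 0.41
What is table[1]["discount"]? 0.38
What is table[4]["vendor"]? "QualityGoods"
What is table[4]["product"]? "Adapter"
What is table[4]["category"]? "Electronics"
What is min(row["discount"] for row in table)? 0.22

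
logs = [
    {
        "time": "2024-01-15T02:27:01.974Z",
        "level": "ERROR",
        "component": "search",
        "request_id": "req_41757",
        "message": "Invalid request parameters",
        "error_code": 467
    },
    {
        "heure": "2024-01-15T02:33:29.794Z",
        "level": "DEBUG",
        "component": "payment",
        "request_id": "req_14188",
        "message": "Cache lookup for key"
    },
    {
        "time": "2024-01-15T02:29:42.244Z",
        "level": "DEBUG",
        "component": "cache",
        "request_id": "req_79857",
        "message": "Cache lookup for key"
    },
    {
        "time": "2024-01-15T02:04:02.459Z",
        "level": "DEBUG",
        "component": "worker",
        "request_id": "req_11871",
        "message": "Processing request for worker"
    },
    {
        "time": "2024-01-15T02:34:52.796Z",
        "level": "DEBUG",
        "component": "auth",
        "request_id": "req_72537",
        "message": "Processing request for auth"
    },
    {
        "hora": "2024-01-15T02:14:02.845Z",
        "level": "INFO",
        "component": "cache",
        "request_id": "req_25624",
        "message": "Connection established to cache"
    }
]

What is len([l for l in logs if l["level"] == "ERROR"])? 1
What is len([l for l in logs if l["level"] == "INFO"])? 1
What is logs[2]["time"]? "2024-01-15T02:29:42.244Z"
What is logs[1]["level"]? "DEBUG"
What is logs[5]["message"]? "Connection established to cache"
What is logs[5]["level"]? "INFO"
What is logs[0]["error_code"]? 467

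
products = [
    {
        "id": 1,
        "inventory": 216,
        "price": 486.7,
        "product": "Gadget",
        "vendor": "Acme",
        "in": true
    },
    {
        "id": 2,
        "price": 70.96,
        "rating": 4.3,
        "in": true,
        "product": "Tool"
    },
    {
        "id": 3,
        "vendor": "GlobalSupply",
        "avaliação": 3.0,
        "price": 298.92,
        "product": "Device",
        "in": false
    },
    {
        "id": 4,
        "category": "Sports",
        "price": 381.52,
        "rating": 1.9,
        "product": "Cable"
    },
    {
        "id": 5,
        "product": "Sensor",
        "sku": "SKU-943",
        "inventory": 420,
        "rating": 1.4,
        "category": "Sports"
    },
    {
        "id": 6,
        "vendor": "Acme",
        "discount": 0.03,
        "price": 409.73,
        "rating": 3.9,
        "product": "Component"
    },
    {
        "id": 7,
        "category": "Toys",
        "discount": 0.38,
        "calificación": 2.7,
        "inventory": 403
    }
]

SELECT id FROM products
[1, 2, 3, 4, 5, 6, 7]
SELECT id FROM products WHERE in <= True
[1, 2, 3]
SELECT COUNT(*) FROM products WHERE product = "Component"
1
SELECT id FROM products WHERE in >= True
[1, 2]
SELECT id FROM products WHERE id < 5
[1, 2, 3, 4]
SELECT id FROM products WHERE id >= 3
[3, 4, 5, 6, 7]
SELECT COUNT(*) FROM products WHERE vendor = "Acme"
2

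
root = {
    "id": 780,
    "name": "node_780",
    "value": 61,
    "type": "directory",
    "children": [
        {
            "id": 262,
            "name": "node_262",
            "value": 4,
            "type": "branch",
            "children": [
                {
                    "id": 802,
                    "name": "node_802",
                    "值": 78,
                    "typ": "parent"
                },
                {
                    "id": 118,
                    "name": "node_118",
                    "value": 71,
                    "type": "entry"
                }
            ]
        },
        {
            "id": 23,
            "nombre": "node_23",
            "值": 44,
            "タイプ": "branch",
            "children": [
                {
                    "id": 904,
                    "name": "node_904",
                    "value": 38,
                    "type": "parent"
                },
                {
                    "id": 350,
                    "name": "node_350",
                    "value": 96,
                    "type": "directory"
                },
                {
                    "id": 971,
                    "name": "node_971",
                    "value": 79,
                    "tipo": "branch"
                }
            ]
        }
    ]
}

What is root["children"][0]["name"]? "node_262"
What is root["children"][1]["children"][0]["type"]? "parent"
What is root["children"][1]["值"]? 44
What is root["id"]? 780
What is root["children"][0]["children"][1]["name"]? "node_118"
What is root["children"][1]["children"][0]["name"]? "node_904"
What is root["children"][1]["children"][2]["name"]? "node_971"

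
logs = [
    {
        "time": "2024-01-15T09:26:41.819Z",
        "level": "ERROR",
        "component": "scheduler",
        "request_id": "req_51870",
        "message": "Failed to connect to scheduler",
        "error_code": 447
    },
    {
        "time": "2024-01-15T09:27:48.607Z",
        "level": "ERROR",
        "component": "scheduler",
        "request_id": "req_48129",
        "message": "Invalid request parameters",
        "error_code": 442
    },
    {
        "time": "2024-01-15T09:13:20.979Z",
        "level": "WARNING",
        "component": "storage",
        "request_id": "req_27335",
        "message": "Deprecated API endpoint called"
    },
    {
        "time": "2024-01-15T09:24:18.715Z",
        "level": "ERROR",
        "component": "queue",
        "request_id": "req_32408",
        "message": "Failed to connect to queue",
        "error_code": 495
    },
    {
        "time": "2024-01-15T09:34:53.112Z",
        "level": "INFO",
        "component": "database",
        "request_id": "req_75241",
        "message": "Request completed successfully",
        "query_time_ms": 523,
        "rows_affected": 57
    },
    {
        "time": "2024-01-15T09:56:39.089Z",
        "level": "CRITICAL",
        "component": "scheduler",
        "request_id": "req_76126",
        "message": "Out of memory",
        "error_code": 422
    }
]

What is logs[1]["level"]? "ERROR"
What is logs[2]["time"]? "2024-01-15T09:13:20.979Z"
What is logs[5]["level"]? "CRITICAL"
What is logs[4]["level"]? "INFO"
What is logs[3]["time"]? "2024-01-15T09:24:18.715Z"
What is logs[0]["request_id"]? "req_51870"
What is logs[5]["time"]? "2024-01-15T09:56:39.089Z"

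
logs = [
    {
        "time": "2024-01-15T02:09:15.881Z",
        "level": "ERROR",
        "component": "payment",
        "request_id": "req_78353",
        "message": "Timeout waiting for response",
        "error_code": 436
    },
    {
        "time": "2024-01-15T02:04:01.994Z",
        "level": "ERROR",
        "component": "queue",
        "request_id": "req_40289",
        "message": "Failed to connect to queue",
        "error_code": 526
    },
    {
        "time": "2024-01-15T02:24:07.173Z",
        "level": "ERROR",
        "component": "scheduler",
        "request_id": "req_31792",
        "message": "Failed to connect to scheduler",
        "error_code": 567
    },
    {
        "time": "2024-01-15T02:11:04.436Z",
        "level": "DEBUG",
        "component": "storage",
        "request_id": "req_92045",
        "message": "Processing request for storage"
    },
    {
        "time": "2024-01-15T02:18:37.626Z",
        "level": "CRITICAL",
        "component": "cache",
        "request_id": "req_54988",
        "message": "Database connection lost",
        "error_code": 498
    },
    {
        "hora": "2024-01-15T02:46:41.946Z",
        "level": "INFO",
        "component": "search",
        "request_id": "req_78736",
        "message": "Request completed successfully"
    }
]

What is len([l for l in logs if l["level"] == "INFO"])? 1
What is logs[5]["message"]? "Request completed successfully"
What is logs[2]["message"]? "Failed to connect to scheduler"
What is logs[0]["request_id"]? "req_78353"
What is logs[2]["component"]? "scheduler"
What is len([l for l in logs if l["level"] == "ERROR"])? 3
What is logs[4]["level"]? "CRITICAL"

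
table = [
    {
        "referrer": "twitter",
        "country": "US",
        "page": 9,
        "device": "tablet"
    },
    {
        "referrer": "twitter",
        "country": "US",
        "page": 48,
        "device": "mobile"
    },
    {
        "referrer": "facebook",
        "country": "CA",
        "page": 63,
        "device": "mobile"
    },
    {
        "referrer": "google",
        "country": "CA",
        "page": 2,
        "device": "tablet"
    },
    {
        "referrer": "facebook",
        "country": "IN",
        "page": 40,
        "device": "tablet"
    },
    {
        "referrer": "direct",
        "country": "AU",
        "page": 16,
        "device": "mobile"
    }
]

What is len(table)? 6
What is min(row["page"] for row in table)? 2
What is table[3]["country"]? "CA"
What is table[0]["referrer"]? "twitter"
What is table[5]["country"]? "AU"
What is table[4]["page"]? 40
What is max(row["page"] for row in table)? 63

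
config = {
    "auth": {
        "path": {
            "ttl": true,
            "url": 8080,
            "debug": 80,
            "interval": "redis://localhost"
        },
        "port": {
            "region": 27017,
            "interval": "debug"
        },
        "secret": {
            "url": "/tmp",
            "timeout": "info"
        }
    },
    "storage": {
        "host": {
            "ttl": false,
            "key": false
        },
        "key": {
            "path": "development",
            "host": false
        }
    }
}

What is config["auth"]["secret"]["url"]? "/tmp"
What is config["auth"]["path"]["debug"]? 80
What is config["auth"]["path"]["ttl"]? True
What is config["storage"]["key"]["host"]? False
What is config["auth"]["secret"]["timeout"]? "info"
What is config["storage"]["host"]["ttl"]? False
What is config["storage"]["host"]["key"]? False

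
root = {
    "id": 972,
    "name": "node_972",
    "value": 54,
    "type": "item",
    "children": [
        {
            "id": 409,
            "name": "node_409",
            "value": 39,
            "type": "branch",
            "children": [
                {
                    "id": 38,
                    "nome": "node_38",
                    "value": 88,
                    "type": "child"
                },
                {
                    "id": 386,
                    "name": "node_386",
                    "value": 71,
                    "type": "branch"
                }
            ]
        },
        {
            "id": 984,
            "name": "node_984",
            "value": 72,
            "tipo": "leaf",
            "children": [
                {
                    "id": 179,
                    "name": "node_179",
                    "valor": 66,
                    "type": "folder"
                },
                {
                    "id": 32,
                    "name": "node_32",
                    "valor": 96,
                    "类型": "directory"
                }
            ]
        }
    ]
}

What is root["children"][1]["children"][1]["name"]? "node_32"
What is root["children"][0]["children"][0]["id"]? 38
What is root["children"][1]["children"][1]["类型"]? "directory"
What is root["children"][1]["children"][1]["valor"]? 96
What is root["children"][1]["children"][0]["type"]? "folder"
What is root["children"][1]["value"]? 72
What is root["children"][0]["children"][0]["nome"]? "node_38"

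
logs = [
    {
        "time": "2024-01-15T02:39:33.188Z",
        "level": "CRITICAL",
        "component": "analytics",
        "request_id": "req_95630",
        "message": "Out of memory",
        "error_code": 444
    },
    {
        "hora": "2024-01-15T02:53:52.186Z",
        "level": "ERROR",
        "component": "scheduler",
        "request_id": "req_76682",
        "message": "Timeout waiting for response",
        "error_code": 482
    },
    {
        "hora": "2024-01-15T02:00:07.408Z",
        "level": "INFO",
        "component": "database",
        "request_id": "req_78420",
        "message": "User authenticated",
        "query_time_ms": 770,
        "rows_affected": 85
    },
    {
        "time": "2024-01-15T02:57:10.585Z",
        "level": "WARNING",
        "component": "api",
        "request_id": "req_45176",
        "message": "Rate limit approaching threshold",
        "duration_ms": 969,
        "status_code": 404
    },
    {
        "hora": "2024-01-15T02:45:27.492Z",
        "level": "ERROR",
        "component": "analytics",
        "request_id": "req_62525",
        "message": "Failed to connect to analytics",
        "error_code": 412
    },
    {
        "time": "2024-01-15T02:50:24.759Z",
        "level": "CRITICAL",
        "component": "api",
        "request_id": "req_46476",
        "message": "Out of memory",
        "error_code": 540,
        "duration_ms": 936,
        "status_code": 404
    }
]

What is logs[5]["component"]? "api"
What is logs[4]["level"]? "ERROR"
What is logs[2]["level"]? "INFO"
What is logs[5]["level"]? "CRITICAL"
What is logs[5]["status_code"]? 404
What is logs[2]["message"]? "User authenticated"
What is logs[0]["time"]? "2024-01-15T02:39:33.188Z"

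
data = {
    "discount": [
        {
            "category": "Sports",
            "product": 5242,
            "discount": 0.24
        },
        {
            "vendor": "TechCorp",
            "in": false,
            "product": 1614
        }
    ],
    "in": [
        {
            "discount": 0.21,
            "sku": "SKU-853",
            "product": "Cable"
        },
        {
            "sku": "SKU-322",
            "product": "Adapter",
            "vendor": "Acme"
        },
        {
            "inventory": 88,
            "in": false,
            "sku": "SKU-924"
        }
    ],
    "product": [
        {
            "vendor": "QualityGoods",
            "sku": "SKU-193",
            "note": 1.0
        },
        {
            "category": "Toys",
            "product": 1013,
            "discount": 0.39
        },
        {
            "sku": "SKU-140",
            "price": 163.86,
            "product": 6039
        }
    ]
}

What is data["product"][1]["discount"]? 0.39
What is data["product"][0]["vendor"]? "QualityGoods"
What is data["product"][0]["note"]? 1.0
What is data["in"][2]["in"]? False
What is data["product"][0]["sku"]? "SKU-193"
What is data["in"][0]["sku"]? "SKU-853"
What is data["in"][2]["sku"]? "SKU-924"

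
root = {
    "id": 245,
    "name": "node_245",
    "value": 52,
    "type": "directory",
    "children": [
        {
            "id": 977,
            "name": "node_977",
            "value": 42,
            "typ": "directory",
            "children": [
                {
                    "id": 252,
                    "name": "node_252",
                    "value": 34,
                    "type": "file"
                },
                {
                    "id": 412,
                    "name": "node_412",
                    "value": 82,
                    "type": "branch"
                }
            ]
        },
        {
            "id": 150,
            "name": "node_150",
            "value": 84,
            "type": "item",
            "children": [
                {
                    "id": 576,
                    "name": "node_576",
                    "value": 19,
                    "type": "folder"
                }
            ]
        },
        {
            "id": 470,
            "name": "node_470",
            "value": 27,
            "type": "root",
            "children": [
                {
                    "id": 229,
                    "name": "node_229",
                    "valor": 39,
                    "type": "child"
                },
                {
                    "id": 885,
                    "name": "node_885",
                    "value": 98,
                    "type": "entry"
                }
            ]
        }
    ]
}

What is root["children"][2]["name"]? "node_470"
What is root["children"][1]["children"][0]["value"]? 19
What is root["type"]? "directory"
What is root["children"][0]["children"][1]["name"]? "node_412"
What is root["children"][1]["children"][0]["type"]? "folder"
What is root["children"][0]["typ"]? "directory"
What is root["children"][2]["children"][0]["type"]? "child"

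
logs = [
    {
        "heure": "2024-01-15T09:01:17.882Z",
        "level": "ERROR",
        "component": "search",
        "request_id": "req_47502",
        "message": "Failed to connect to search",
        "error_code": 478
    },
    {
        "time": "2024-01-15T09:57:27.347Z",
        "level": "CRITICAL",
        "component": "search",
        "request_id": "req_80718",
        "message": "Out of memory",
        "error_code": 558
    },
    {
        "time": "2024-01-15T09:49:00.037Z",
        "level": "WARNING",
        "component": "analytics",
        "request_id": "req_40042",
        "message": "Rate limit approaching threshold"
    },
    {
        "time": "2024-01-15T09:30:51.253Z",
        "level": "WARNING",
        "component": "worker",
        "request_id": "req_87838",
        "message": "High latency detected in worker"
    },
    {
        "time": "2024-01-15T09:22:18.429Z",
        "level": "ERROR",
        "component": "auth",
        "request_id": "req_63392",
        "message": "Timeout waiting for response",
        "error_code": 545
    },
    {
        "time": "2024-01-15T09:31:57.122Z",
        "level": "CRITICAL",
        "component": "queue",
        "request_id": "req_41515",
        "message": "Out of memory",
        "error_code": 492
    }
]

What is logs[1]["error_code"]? 558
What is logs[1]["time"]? "2024-01-15T09:57:27.347Z"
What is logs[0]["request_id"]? "req_47502"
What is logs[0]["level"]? "ERROR"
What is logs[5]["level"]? "CRITICAL"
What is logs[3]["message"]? "High latency detected in worker"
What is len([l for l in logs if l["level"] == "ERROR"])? 2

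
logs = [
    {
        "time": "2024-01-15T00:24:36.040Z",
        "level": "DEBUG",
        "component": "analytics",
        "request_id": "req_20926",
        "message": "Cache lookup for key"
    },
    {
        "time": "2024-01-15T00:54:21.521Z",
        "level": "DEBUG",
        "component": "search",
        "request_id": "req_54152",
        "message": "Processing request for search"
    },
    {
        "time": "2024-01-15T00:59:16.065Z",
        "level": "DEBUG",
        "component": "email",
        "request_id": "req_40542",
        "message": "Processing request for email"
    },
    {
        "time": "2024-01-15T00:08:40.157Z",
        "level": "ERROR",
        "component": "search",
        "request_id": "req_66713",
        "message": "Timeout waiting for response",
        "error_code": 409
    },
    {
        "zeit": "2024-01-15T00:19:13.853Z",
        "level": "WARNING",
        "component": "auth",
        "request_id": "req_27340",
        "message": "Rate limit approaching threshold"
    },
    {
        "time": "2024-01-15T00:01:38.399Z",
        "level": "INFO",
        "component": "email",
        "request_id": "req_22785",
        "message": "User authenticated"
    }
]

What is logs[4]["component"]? "auth"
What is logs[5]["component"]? "email"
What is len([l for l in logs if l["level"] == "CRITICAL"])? 0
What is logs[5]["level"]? "INFO"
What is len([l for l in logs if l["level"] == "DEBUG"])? 3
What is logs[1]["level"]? "DEBUG"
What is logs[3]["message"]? "Timeout waiting for response"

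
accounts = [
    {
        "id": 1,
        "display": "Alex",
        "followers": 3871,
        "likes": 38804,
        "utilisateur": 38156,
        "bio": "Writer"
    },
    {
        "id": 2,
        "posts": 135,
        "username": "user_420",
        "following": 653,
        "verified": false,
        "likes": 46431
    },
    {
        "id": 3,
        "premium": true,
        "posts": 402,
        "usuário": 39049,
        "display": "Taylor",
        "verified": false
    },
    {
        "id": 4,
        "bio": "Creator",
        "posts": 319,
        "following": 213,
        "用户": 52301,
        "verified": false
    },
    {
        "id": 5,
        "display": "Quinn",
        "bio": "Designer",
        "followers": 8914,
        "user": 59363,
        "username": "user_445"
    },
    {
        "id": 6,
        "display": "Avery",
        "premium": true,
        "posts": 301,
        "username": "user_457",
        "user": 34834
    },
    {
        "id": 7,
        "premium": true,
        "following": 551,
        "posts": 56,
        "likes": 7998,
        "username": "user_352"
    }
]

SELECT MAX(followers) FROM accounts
8914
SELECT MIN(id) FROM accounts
1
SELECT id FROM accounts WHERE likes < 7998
[]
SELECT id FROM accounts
[1, 2, 3, 4, 5, 6, 7]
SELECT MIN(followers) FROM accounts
3871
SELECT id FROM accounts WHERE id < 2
[1]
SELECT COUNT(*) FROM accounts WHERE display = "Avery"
1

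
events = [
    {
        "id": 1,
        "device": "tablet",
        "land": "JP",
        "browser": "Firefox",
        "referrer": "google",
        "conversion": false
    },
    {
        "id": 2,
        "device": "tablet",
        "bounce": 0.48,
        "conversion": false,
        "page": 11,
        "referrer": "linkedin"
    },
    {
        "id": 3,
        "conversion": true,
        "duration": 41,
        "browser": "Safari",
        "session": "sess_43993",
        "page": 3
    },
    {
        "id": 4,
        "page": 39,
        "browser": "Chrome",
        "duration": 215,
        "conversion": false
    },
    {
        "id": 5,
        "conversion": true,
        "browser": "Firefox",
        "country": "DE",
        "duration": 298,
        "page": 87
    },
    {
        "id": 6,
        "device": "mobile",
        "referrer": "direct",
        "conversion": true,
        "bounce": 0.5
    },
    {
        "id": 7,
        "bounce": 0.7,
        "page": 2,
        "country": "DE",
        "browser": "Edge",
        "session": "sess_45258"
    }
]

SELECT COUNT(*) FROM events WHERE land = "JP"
1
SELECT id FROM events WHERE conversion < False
[]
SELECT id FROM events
[1, 2, 3, 4, 5, 6, 7]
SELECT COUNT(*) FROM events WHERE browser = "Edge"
1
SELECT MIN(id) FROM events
1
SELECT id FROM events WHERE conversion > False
[3, 5, 6]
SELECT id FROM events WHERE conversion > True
[]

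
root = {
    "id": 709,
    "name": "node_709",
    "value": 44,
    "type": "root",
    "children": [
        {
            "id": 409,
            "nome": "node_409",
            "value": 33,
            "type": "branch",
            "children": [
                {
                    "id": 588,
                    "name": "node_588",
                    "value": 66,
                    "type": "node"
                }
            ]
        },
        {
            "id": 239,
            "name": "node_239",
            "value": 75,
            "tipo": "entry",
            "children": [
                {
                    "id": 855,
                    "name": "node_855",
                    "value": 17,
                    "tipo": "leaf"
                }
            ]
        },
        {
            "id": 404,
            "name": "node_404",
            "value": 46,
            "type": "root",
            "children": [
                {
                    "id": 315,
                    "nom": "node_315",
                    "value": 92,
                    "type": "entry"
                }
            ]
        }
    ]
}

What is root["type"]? "root"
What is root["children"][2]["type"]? "root"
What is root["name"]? "node_709"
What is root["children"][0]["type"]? "branch"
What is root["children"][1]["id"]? 239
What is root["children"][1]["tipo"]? "entry"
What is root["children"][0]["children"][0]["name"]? "node_588"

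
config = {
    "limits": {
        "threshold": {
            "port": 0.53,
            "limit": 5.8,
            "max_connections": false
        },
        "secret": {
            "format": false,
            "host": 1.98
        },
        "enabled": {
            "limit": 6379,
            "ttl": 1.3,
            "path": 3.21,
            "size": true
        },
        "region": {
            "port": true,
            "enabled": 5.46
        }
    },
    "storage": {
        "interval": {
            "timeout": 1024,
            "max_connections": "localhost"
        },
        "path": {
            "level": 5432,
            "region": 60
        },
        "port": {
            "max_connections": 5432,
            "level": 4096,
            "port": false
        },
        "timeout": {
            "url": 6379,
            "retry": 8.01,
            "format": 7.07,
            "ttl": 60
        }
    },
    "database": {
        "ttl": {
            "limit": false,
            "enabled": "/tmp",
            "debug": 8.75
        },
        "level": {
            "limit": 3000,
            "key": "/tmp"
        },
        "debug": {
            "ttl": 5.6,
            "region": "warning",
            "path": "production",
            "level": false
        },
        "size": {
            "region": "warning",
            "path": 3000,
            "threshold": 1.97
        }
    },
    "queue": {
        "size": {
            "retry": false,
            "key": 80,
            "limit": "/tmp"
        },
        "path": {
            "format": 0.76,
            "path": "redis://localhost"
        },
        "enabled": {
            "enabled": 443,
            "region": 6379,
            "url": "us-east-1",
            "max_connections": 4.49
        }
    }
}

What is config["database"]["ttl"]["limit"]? False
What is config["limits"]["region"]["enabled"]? 5.46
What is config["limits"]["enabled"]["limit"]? 6379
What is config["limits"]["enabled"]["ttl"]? 1.3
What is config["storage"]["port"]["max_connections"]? 5432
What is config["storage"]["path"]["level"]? 5432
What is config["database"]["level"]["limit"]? 3000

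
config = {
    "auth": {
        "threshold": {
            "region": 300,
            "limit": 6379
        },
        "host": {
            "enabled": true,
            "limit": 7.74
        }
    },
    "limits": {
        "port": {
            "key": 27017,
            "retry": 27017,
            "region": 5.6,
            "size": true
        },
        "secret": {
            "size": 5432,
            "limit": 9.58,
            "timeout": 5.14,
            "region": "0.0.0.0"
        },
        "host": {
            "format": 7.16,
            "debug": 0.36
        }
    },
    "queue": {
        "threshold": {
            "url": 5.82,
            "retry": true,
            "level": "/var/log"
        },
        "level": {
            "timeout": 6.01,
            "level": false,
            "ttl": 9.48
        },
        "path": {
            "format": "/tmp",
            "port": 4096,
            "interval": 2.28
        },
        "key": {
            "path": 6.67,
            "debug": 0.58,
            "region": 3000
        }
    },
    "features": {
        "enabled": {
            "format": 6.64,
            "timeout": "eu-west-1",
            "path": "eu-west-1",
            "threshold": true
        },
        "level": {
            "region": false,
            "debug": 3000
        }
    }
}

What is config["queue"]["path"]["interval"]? 2.28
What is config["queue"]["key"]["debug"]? 0.58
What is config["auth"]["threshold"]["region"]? 300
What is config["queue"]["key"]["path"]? 6.67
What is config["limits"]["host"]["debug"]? 0.36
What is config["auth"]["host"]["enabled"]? True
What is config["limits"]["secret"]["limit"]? 9.58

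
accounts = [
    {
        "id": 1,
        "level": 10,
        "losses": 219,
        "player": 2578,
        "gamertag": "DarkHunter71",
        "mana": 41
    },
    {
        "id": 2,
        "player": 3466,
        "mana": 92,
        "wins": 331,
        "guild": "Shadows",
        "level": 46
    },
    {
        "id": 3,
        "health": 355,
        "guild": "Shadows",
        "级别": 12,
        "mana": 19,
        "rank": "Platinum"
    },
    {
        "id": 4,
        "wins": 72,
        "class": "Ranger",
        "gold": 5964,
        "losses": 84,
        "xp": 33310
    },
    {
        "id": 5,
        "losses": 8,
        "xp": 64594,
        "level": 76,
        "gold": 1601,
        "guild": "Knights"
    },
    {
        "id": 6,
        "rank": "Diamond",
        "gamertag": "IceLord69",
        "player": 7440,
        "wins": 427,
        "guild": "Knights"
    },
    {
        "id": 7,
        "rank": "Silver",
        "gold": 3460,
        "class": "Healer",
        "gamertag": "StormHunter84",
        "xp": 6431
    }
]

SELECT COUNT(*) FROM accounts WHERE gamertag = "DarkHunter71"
1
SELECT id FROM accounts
[1, 2, 3, 4, 5, 6, 7]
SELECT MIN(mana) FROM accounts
19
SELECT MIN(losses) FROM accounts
8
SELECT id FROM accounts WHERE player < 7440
[1, 2]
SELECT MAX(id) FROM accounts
7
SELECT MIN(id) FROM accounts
1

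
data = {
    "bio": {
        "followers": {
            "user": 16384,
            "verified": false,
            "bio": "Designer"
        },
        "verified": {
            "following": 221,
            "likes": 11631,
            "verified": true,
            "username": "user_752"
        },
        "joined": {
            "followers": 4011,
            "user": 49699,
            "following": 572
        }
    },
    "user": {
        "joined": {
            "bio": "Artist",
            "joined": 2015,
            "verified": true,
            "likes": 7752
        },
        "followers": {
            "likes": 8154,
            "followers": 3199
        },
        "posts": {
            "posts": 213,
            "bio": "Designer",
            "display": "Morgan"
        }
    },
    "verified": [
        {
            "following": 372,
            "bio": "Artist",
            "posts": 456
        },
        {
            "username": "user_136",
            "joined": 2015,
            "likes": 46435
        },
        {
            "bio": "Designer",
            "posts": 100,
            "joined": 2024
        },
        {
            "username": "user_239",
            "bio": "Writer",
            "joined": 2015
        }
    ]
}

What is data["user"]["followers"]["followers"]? 3199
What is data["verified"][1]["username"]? "user_136"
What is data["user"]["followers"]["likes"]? 8154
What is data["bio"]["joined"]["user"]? 49699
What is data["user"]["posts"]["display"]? "Morgan"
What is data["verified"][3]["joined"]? 2015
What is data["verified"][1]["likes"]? 46435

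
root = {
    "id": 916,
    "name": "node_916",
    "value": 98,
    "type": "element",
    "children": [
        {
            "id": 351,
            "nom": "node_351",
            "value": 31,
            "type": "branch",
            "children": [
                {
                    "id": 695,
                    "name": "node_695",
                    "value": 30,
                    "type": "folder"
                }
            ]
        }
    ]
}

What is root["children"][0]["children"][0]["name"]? "node_695"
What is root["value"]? 98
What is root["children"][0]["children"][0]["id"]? 695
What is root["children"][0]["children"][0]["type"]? "folder"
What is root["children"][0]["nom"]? "node_351"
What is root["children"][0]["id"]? 351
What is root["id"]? 916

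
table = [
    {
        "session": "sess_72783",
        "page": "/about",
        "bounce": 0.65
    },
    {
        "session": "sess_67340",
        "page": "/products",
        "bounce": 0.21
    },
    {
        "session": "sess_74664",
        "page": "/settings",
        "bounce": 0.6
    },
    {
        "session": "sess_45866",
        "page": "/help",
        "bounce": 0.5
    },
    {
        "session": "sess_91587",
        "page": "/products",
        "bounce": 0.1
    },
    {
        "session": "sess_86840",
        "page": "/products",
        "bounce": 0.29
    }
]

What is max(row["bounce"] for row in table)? 0.65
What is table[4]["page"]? "/products"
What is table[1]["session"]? "sess_67340"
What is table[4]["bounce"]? 0.1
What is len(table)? 6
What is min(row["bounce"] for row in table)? 0.1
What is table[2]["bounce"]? 0.6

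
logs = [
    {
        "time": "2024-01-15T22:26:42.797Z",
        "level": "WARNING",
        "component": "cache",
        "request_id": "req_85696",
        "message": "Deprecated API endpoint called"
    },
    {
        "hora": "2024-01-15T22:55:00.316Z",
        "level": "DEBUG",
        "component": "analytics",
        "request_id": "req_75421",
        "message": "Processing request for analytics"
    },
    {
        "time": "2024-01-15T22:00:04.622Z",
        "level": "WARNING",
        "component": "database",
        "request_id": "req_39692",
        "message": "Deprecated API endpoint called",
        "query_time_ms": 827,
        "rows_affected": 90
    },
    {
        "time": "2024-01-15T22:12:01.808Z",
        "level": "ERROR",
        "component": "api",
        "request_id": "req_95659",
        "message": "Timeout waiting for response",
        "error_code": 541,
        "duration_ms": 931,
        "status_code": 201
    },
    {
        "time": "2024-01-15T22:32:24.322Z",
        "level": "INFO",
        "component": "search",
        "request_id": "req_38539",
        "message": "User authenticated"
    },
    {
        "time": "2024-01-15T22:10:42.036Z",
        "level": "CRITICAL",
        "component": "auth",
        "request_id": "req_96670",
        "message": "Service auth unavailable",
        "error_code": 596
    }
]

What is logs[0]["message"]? "Deprecated API endpoint called"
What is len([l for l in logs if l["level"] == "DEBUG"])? 1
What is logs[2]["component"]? "database"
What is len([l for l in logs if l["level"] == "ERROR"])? 1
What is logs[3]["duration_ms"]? 931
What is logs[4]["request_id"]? "req_38539"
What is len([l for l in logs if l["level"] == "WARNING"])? 2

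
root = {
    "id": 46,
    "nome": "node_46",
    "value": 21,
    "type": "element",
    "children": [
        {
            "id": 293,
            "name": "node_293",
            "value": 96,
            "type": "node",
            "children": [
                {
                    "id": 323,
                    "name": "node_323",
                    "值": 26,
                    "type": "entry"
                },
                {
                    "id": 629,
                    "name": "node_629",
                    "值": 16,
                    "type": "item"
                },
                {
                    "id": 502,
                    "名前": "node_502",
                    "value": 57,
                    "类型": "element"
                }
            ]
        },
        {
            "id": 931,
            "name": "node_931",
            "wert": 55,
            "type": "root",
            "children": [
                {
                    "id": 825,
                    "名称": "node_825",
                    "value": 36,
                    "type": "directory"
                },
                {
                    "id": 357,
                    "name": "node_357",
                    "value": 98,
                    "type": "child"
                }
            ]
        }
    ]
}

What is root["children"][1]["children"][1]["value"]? 98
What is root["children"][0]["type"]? "node"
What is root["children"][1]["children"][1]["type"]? "child"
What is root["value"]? 21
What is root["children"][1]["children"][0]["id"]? 825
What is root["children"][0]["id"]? 293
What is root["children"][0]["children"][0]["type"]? "entry"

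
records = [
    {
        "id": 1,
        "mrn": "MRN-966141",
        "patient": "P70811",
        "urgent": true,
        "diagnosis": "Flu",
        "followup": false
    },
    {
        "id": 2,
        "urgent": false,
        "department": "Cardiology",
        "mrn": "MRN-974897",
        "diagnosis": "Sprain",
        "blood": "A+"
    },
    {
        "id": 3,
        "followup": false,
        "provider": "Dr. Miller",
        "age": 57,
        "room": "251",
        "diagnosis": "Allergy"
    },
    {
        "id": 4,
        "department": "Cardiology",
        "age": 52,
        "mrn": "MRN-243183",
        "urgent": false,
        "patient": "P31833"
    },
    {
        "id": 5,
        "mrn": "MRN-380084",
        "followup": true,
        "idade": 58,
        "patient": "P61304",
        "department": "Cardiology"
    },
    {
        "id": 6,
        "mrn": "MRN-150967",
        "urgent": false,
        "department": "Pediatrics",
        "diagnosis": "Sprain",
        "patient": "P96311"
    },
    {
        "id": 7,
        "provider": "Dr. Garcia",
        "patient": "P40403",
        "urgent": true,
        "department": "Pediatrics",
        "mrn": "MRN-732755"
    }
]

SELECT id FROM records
[1, 2, 3, 4, 5, 6, 7]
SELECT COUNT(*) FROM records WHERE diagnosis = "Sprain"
2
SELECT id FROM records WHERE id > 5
[6, 7]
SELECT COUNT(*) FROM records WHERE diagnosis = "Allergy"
1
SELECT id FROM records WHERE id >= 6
[6, 7]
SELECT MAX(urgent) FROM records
True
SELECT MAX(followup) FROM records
True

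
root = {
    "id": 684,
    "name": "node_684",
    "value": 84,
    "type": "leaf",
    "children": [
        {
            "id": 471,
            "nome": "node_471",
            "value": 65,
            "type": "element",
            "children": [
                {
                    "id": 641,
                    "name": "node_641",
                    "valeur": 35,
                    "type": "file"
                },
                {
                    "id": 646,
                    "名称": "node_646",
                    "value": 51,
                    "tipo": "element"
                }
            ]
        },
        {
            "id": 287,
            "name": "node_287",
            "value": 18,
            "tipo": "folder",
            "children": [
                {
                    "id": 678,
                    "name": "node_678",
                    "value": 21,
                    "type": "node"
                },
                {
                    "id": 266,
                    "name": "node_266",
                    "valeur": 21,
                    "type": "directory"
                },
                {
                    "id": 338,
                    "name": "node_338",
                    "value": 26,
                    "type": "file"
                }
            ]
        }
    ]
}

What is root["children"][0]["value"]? 65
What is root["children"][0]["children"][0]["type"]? "file"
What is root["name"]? "node_684"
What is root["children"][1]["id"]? 287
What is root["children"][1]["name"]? "node_287"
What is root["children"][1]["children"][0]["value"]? 21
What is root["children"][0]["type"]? "element"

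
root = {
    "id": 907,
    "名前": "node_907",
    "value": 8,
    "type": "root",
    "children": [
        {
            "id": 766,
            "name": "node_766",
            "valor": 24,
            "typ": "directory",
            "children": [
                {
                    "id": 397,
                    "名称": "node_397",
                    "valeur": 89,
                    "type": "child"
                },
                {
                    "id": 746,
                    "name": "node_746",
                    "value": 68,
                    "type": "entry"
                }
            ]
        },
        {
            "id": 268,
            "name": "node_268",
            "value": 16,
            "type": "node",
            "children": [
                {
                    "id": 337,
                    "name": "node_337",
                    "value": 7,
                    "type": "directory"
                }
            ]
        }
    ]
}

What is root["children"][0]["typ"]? "directory"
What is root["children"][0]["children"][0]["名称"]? "node_397"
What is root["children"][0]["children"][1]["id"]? 746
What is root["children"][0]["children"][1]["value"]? 68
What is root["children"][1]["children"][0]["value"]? 7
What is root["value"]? 8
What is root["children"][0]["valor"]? 24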